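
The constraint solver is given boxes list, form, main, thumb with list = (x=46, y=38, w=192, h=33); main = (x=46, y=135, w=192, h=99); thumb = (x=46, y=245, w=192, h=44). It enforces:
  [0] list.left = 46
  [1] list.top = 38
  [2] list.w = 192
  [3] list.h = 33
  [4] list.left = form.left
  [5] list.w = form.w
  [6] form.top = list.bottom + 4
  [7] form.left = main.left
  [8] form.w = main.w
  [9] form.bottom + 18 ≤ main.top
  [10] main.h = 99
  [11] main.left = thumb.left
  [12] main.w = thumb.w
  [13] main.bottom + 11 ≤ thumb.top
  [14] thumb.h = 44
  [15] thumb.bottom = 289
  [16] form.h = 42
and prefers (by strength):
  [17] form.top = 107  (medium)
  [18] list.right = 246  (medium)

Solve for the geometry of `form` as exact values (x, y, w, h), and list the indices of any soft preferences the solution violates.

form = (x=46, y=75, w=192, h=42)
violated soft preferences: 17, 18

1. form.x = 46  [list.left = form.left]
2. form.w = 192  [list.w = form.w]
3. form.y = 75  [form.top = list.bottom + 4]
4. form.h = 42  [form.h = 42]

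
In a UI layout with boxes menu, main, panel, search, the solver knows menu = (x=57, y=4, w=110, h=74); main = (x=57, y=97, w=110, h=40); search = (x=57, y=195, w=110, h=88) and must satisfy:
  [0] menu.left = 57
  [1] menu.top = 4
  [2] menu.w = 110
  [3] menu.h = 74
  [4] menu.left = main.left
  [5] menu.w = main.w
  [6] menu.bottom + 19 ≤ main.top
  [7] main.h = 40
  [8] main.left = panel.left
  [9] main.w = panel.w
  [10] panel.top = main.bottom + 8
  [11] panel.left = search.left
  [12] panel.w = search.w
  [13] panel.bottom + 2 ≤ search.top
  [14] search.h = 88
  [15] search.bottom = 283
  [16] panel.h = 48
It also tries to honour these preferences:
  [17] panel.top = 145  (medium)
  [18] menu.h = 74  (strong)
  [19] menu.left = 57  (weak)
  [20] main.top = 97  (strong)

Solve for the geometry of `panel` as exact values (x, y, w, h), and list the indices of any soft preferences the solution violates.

1. panel.x = 57  [main.left = panel.left]
2. panel.w = 110  [main.w = panel.w]
3. panel.y = 145  [panel.top = main.bottom + 8]
4. panel.h = 48  [panel.h = 48]

panel = (x=57, y=145, w=110, h=48)
violated soft preferences: none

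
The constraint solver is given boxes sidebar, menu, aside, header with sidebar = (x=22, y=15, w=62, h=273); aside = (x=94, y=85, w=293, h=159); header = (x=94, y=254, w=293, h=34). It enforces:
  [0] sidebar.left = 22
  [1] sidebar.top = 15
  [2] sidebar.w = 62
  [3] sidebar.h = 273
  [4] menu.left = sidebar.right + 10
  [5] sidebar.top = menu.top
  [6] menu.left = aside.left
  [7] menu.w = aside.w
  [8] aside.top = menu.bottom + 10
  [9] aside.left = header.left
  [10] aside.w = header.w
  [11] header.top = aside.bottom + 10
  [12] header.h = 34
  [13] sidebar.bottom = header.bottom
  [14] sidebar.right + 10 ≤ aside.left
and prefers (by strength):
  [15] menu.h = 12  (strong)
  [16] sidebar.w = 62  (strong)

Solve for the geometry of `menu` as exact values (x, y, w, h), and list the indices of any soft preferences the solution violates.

menu = (x=94, y=15, w=293, h=60)
violated soft preferences: 15

1. menu.x = 94  [menu.left = sidebar.right + 10]
2. menu.y = 15  [sidebar.top = menu.top]
3. menu.w = 293  [menu.w = aside.w]
4. menu.h = 60  [aside.top = menu.bottom + 10]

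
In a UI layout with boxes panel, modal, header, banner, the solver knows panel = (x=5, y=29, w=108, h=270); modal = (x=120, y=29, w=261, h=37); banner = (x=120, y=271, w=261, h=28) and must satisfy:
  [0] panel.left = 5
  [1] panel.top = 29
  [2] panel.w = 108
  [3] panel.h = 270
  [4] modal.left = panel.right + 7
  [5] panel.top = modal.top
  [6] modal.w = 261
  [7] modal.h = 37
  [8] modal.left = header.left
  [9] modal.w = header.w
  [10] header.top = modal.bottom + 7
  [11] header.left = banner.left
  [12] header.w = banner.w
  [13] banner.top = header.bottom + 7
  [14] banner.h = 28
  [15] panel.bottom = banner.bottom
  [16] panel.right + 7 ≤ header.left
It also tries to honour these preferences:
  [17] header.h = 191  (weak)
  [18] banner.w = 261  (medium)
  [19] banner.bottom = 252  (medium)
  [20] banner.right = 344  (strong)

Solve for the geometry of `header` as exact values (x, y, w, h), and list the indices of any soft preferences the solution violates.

1. header.x = 120  [modal.left = header.left]
2. header.w = 261  [modal.w = header.w]
3. header.y = 73  [header.top = modal.bottom + 7]
4. header.h = 191  [banner.top = header.bottom + 7]

header = (x=120, y=73, w=261, h=191)
violated soft preferences: 19, 20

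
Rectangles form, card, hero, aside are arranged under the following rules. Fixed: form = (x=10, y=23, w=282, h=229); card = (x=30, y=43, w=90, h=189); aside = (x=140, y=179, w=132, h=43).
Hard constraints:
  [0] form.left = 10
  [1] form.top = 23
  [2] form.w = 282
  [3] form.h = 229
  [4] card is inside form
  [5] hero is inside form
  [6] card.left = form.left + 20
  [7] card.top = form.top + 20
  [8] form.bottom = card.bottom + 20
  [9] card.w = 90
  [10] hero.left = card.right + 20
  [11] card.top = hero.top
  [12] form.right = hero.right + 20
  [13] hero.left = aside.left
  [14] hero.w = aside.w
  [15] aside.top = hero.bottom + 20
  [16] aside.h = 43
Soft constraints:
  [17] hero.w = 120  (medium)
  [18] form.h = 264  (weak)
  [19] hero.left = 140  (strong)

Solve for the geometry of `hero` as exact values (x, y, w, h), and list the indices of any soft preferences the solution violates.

1. hero.x = 140  [hero.left = card.right + 20]
2. hero.y = 43  [card.top = hero.top]
3. hero.w = 132  [form.right = hero.right + 20]
4. hero.h = 116  [aside.top = hero.bottom + 20]

hero = (x=140, y=43, w=132, h=116)
violated soft preferences: 17, 18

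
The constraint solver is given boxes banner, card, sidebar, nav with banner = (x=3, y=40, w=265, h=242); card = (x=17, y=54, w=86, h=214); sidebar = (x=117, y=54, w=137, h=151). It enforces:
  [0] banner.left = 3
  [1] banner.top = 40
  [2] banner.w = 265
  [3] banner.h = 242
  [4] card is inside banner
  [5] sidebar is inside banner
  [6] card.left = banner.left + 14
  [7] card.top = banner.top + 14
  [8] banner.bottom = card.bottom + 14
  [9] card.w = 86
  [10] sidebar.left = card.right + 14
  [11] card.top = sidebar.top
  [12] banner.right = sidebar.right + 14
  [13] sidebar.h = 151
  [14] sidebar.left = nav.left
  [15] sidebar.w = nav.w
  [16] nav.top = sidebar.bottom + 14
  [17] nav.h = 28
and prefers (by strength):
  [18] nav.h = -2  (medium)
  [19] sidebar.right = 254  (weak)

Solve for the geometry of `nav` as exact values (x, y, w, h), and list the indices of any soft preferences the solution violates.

nav = (x=117, y=219, w=137, h=28)
violated soft preferences: 18

1. nav.x = 117  [sidebar.left = nav.left]
2. nav.w = 137  [sidebar.w = nav.w]
3. nav.y = 219  [nav.top = sidebar.bottom + 14]
4. nav.h = 28  [nav.h = 28]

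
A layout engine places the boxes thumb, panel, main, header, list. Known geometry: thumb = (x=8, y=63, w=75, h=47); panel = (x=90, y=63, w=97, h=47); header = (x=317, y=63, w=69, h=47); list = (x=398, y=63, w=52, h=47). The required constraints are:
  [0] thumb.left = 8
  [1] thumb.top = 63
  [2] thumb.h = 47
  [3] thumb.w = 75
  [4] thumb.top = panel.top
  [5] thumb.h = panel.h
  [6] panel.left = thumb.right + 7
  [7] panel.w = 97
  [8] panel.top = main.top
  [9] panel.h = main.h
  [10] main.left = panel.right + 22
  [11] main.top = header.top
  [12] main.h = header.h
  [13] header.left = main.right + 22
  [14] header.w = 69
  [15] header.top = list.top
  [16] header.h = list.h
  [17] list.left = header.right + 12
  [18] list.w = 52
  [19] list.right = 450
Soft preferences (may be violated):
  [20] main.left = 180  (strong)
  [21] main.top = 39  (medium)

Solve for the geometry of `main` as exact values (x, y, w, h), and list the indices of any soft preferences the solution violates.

1. main.y = 63  [panel.top = main.top]
2. main.h = 47  [panel.h = main.h]
3. main.x = 209  [main.left = panel.right + 22]
4. main.w = 86  [header.left = main.right + 22]

main = (x=209, y=63, w=86, h=47)
violated soft preferences: 20, 21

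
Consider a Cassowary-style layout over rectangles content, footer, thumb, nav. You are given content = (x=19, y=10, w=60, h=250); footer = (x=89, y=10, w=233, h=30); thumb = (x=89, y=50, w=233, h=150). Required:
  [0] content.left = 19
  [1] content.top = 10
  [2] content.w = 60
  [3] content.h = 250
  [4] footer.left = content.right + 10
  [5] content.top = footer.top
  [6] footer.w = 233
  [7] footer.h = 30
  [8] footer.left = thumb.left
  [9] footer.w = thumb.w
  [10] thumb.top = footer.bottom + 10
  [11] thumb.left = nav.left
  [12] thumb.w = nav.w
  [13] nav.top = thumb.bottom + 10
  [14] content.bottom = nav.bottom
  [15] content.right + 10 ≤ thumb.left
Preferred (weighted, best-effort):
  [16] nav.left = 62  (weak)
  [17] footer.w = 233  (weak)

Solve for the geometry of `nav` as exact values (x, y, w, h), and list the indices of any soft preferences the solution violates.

1. nav.x = 89  [thumb.left = nav.left]
2. nav.w = 233  [thumb.w = nav.w]
3. nav.y = 210  [nav.top = thumb.bottom + 10]
4. nav.h = 50  [content.bottom = nav.bottom]

nav = (x=89, y=210, w=233, h=50)
violated soft preferences: 16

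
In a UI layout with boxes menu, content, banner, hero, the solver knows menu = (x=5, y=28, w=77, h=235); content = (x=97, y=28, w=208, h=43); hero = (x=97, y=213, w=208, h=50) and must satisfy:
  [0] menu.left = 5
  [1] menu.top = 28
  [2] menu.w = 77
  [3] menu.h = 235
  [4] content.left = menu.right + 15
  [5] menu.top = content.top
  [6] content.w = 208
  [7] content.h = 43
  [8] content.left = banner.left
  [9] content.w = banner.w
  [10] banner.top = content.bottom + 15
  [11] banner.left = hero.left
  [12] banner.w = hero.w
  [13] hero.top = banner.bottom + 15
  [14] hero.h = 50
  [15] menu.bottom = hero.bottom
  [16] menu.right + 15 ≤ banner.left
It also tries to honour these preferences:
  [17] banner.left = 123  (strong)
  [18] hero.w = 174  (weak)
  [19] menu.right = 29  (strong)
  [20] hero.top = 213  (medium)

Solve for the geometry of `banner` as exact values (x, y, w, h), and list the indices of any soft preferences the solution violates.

1. banner.x = 97  [content.left = banner.left]
2. banner.w = 208  [content.w = banner.w]
3. banner.y = 86  [banner.top = content.bottom + 15]
4. banner.h = 112  [hero.top = banner.bottom + 15]

banner = (x=97, y=86, w=208, h=112)
violated soft preferences: 17, 18, 19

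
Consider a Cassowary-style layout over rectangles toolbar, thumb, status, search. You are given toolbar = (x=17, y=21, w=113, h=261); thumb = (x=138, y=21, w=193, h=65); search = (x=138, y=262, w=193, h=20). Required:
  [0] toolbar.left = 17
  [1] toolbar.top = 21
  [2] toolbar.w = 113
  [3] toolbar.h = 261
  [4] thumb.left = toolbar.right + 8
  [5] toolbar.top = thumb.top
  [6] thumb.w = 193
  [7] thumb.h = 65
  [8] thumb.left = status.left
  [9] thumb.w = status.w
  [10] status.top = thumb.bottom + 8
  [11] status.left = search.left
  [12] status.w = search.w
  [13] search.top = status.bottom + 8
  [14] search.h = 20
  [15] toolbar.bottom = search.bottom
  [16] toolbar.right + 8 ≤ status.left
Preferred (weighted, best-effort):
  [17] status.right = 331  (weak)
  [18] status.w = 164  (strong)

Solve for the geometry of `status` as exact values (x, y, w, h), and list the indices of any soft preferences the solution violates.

status = (x=138, y=94, w=193, h=160)
violated soft preferences: 18

1. status.x = 138  [thumb.left = status.left]
2. status.w = 193  [thumb.w = status.w]
3. status.y = 94  [status.top = thumb.bottom + 8]
4. status.h = 160  [search.top = status.bottom + 8]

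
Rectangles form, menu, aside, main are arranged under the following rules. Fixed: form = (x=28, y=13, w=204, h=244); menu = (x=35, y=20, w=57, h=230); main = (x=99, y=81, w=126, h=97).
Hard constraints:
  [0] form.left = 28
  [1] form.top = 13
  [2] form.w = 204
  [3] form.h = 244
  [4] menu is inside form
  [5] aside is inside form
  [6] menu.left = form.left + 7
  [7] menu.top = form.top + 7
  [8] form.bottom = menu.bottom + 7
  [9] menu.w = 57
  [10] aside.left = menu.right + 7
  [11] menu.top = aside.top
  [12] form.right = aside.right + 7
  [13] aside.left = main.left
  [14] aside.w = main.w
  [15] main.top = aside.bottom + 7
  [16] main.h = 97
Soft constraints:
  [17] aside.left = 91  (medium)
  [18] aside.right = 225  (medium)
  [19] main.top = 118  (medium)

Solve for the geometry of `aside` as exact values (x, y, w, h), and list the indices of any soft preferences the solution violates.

aside = (x=99, y=20, w=126, h=54)
violated soft preferences: 17, 19

1. aside.x = 99  [aside.left = menu.right + 7]
2. aside.y = 20  [menu.top = aside.top]
3. aside.w = 126  [form.right = aside.right + 7]
4. aside.h = 54  [main.top = aside.bottom + 7]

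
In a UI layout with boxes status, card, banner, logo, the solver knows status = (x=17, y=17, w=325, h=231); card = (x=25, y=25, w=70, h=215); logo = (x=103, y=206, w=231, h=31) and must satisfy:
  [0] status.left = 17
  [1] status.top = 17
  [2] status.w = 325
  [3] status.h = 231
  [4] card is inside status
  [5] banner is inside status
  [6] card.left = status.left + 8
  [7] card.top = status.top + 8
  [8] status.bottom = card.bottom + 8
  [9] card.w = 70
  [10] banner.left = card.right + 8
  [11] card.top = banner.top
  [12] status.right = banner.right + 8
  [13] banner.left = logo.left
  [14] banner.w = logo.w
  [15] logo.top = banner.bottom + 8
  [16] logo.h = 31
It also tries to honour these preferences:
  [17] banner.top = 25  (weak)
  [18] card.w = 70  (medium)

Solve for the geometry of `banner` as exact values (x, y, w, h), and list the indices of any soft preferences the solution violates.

banner = (x=103, y=25, w=231, h=173)
violated soft preferences: none

1. banner.x = 103  [banner.left = card.right + 8]
2. banner.y = 25  [card.top = banner.top]
3. banner.w = 231  [status.right = banner.right + 8]
4. banner.h = 173  [logo.top = banner.bottom + 8]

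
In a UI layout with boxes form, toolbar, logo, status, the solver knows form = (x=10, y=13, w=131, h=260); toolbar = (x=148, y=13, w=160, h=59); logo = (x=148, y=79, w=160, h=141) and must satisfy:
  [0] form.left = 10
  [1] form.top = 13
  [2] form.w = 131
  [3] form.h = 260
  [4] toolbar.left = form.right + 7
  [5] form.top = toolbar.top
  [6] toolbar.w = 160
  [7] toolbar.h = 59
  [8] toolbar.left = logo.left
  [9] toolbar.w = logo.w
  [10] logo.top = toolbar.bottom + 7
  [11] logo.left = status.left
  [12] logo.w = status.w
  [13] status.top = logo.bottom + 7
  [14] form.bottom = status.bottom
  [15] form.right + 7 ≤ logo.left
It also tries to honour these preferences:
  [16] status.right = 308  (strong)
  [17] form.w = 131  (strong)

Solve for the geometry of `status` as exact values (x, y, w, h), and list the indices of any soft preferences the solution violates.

status = (x=148, y=227, w=160, h=46)
violated soft preferences: none

1. status.x = 148  [logo.left = status.left]
2. status.w = 160  [logo.w = status.w]
3. status.y = 227  [status.top = logo.bottom + 7]
4. status.h = 46  [form.bottom = status.bottom]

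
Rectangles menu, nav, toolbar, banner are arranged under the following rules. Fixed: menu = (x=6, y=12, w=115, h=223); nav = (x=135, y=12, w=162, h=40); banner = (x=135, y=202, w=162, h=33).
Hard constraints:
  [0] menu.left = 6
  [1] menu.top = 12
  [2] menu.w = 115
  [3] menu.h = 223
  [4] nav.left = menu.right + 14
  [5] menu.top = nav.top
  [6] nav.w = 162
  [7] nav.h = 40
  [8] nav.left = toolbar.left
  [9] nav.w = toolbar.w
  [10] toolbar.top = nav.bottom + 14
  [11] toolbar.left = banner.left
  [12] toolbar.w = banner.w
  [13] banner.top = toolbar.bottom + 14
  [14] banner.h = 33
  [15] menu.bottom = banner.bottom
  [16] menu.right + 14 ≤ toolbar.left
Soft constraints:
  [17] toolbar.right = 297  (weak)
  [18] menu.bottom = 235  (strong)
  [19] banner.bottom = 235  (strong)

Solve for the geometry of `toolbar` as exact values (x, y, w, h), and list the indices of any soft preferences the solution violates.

toolbar = (x=135, y=66, w=162, h=122)
violated soft preferences: none

1. toolbar.x = 135  [nav.left = toolbar.left]
2. toolbar.w = 162  [nav.w = toolbar.w]
3. toolbar.y = 66  [toolbar.top = nav.bottom + 14]
4. toolbar.h = 122  [banner.top = toolbar.bottom + 14]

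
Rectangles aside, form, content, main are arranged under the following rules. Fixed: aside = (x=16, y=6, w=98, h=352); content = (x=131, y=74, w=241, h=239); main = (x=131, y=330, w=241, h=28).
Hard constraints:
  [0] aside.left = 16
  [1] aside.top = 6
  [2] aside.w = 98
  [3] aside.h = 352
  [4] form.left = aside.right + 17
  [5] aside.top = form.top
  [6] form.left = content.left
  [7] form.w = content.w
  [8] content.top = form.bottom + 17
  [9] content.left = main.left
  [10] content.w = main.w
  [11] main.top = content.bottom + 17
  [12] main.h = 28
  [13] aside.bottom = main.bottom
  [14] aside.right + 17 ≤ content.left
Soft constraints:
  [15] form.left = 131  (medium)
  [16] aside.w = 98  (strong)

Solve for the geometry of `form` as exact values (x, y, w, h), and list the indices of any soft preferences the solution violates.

1. form.x = 131  [form.left = aside.right + 17]
2. form.y = 6  [aside.top = form.top]
3. form.w = 241  [form.w = content.w]
4. form.h = 51  [content.top = form.bottom + 17]

form = (x=131, y=6, w=241, h=51)
violated soft preferences: none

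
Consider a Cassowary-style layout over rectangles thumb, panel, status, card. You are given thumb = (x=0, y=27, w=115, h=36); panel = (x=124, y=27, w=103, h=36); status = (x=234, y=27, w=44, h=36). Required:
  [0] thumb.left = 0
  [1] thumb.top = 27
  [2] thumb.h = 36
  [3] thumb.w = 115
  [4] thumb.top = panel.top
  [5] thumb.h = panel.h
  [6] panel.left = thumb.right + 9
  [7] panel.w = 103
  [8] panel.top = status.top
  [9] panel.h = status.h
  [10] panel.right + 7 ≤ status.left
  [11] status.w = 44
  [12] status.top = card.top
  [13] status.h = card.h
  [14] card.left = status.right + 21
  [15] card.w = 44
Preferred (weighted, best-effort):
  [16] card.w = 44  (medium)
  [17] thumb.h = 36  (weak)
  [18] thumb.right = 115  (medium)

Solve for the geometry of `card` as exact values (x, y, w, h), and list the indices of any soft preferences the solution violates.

card = (x=299, y=27, w=44, h=36)
violated soft preferences: none

1. card.y = 27  [status.top = card.top]
2. card.h = 36  [status.h = card.h]
3. card.x = 299  [card.left = status.right + 21]
4. card.w = 44  [card.w = 44]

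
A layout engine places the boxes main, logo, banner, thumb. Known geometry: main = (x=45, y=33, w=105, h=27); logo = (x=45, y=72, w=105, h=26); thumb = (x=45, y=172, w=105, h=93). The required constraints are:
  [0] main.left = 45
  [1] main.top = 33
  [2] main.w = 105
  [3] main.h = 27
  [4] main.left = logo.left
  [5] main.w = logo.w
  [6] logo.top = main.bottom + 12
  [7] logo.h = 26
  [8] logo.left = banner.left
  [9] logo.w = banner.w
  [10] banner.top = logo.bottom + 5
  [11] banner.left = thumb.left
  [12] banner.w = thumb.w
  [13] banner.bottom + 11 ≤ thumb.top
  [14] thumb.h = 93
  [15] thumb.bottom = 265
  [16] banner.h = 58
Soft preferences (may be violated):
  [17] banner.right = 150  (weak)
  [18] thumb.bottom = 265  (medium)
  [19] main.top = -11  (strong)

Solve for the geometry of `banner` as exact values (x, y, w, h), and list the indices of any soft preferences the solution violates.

1. banner.x = 45  [logo.left = banner.left]
2. banner.w = 105  [logo.w = banner.w]
3. banner.y = 103  [banner.top = logo.bottom + 5]
4. banner.h = 58  [banner.h = 58]

banner = (x=45, y=103, w=105, h=58)
violated soft preferences: 19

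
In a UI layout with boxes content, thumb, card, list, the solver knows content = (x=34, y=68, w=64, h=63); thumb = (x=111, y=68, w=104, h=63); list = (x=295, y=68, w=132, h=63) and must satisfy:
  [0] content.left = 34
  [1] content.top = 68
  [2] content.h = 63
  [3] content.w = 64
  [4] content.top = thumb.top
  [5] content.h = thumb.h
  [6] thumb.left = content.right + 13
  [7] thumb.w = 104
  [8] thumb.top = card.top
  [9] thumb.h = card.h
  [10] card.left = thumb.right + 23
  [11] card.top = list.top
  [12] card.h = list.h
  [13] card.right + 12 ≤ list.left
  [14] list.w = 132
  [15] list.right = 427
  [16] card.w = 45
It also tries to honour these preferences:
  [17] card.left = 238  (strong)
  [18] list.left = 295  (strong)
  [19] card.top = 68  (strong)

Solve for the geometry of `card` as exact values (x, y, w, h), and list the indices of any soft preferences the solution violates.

card = (x=238, y=68, w=45, h=63)
violated soft preferences: none

1. card.y = 68  [thumb.top = card.top]
2. card.h = 63  [thumb.h = card.h]
3. card.x = 238  [card.left = thumb.right + 23]
4. card.w = 45  [card.w = 45]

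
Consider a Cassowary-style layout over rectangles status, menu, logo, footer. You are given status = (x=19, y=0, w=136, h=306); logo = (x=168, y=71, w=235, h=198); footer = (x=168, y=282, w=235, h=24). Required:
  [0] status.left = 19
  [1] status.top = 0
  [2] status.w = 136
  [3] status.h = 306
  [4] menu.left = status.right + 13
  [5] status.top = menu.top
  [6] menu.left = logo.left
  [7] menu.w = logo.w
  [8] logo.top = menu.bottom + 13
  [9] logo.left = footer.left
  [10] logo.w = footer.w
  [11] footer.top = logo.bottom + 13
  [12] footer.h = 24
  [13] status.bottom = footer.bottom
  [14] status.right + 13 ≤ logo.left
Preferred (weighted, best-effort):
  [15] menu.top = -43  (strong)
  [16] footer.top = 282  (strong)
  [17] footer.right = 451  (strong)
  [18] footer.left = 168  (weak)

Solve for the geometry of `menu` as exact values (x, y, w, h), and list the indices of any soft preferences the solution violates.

menu = (x=168, y=0, w=235, h=58)
violated soft preferences: 15, 17

1. menu.x = 168  [menu.left = status.right + 13]
2. menu.y = 0  [status.top = menu.top]
3. menu.w = 235  [menu.w = logo.w]
4. menu.h = 58  [logo.top = menu.bottom + 13]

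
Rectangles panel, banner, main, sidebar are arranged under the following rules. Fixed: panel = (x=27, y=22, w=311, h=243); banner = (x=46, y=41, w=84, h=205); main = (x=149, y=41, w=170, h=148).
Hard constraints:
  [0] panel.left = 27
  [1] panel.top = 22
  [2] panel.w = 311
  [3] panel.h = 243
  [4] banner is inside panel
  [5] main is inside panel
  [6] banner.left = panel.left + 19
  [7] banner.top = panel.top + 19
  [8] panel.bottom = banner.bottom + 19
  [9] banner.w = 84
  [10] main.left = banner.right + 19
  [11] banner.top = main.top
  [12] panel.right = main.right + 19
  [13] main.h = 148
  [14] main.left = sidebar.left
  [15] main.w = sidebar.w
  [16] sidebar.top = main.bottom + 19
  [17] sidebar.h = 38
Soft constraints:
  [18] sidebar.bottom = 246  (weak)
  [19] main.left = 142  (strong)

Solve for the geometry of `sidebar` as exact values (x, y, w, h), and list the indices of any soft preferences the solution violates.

sidebar = (x=149, y=208, w=170, h=38)
violated soft preferences: 19

1. sidebar.x = 149  [main.left = sidebar.left]
2. sidebar.w = 170  [main.w = sidebar.w]
3. sidebar.y = 208  [sidebar.top = main.bottom + 19]
4. sidebar.h = 38  [sidebar.h = 38]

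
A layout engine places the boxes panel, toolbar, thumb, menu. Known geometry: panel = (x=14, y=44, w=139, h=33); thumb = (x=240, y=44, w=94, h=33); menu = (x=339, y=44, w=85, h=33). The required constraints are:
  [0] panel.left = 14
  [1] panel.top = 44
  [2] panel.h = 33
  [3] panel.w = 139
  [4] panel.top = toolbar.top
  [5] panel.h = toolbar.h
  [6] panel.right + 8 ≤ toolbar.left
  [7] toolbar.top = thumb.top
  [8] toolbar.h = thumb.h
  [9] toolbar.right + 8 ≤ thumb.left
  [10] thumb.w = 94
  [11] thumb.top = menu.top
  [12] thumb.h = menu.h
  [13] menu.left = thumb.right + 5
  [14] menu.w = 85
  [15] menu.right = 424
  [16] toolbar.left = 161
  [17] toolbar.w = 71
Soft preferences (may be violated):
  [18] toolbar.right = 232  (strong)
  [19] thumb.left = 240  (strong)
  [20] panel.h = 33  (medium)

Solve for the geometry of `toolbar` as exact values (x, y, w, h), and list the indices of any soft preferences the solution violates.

1. toolbar.y = 44  [panel.top = toolbar.top]
2. toolbar.h = 33  [panel.h = toolbar.h]
3. toolbar.x = 161  [toolbar.left = 161]
4. toolbar.w = 71  [toolbar.w = 71]

toolbar = (x=161, y=44, w=71, h=33)
violated soft preferences: none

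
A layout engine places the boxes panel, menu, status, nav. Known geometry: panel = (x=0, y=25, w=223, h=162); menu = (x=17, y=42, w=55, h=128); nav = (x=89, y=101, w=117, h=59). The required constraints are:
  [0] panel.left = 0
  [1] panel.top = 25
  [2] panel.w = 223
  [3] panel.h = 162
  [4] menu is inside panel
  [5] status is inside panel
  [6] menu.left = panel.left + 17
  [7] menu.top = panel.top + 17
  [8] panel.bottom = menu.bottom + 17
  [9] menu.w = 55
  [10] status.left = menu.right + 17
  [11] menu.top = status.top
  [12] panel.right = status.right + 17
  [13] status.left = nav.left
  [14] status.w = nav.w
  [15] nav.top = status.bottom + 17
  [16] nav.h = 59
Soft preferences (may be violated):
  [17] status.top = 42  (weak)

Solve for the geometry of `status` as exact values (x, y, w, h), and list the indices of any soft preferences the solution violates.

1. status.x = 89  [status.left = menu.right + 17]
2. status.y = 42  [menu.top = status.top]
3. status.w = 117  [panel.right = status.right + 17]
4. status.h = 42  [nav.top = status.bottom + 17]

status = (x=89, y=42, w=117, h=42)
violated soft preferences: none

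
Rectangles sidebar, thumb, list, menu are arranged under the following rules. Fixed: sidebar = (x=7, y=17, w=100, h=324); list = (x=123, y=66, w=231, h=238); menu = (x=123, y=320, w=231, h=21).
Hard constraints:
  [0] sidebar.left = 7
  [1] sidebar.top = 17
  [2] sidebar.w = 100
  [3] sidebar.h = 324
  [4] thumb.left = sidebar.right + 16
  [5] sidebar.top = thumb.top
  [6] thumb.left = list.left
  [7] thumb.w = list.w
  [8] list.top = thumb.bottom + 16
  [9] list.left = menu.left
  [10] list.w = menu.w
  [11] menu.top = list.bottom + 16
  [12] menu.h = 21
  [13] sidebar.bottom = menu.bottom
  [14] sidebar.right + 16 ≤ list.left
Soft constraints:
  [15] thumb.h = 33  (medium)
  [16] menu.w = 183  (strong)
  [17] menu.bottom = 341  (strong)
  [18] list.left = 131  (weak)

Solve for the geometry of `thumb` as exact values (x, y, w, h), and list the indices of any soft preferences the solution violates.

1. thumb.x = 123  [thumb.left = sidebar.right + 16]
2. thumb.y = 17  [sidebar.top = thumb.top]
3. thumb.w = 231  [thumb.w = list.w]
4. thumb.h = 33  [list.top = thumb.bottom + 16]

thumb = (x=123, y=17, w=231, h=33)
violated soft preferences: 16, 18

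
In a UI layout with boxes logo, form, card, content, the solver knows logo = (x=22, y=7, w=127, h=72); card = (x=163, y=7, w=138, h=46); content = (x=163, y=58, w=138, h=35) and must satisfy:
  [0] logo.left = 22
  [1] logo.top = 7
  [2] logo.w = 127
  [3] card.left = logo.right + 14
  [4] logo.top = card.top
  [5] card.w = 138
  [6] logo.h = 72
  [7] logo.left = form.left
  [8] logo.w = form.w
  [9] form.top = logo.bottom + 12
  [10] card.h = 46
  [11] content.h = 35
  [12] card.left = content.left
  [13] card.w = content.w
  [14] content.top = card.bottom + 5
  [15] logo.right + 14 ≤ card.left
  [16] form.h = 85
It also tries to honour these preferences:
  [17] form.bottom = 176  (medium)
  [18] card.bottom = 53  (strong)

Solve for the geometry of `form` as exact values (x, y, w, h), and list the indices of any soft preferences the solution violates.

form = (x=22, y=91, w=127, h=85)
violated soft preferences: none

1. form.x = 22  [logo.left = form.left]
2. form.w = 127  [logo.w = form.w]
3. form.y = 91  [form.top = logo.bottom + 12]
4. form.h = 85  [form.h = 85]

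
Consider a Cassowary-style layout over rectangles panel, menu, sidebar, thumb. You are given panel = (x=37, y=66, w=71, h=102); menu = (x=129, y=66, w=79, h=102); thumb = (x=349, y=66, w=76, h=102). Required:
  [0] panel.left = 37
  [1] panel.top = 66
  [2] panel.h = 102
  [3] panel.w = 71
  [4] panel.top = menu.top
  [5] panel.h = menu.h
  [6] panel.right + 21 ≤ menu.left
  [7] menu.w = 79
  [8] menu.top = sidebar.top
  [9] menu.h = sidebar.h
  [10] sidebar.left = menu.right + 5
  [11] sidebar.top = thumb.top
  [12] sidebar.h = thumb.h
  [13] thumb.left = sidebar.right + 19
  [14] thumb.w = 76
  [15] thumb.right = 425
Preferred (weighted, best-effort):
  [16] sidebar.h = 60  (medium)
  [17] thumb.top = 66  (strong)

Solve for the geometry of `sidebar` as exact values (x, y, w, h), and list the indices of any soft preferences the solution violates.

sidebar = (x=213, y=66, w=117, h=102)
violated soft preferences: 16

1. sidebar.y = 66  [menu.top = sidebar.top]
2. sidebar.h = 102  [menu.h = sidebar.h]
3. sidebar.x = 213  [sidebar.left = menu.right + 5]
4. sidebar.w = 117  [thumb.left = sidebar.right + 19]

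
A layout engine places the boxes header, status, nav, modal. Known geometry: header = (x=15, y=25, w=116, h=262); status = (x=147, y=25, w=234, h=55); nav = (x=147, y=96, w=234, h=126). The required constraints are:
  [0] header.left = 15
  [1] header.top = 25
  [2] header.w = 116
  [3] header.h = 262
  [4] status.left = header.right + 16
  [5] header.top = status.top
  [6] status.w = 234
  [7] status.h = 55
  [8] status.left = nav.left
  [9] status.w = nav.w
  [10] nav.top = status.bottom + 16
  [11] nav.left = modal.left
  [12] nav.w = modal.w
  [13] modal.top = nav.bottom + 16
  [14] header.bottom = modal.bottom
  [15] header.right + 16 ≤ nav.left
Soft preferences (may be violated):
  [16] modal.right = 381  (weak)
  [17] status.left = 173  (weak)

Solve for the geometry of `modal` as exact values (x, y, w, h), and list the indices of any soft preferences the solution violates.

1. modal.x = 147  [nav.left = modal.left]
2. modal.w = 234  [nav.w = modal.w]
3. modal.y = 238  [modal.top = nav.bottom + 16]
4. modal.h = 49  [header.bottom = modal.bottom]

modal = (x=147, y=238, w=234, h=49)
violated soft preferences: 17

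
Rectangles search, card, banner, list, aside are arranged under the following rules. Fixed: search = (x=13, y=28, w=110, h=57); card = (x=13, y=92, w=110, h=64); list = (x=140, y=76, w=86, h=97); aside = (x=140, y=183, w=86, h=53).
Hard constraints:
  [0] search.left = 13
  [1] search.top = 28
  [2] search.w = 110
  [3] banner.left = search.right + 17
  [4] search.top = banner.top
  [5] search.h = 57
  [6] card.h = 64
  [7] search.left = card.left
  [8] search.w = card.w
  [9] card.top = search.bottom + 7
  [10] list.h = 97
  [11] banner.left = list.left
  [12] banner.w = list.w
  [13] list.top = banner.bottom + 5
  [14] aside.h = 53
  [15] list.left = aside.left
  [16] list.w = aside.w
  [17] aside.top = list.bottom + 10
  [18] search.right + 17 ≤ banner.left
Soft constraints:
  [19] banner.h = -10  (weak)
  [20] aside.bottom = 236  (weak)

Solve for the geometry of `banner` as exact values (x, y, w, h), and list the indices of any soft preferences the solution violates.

banner = (x=140, y=28, w=86, h=43)
violated soft preferences: 19

1. banner.x = 140  [banner.left = search.right + 17]
2. banner.y = 28  [search.top = banner.top]
3. banner.w = 86  [banner.w = list.w]
4. banner.h = 43  [list.top = banner.bottom + 5]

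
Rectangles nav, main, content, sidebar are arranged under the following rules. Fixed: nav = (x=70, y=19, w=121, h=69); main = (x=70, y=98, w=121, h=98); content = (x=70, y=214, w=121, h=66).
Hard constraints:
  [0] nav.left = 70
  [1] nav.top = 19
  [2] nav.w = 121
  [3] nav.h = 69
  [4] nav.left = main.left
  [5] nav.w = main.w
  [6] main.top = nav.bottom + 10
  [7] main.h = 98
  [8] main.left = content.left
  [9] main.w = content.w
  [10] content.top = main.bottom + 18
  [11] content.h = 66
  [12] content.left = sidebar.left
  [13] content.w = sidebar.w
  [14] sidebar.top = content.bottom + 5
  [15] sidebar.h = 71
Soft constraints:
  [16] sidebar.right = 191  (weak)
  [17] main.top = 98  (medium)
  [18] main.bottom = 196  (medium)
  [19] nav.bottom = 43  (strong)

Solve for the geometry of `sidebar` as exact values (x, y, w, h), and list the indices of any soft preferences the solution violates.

1. sidebar.x = 70  [content.left = sidebar.left]
2. sidebar.w = 121  [content.w = sidebar.w]
3. sidebar.y = 285  [sidebar.top = content.bottom + 5]
4. sidebar.h = 71  [sidebar.h = 71]

sidebar = (x=70, y=285, w=121, h=71)
violated soft preferences: 19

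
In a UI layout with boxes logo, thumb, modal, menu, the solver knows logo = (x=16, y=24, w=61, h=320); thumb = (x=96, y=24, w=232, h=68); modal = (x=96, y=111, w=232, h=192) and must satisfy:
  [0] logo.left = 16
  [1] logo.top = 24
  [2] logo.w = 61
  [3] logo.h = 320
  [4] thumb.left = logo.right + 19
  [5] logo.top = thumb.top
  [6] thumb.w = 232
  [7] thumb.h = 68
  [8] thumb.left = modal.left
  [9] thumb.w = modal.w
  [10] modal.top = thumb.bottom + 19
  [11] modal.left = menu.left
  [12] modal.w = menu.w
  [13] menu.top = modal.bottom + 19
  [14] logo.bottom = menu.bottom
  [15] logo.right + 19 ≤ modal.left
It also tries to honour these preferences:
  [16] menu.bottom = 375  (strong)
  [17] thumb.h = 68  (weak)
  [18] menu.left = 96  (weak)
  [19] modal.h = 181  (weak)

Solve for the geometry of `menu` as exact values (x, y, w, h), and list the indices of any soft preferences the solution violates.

1. menu.x = 96  [modal.left = menu.left]
2. menu.w = 232  [modal.w = menu.w]
3. menu.y = 322  [menu.top = modal.bottom + 19]
4. menu.h = 22  [logo.bottom = menu.bottom]

menu = (x=96, y=322, w=232, h=22)
violated soft preferences: 16, 19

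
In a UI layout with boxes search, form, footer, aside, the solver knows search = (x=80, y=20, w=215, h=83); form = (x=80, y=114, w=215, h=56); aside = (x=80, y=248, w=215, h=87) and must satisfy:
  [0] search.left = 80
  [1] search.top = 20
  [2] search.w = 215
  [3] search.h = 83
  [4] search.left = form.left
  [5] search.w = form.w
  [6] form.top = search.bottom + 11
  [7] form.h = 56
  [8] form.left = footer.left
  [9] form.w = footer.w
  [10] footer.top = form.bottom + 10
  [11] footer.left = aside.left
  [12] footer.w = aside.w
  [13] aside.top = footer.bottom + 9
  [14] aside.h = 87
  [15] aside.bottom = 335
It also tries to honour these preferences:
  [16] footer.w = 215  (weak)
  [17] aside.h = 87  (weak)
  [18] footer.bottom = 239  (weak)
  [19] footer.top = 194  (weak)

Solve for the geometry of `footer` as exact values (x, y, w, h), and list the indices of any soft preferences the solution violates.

1. footer.x = 80  [form.left = footer.left]
2. footer.w = 215  [form.w = footer.w]
3. footer.y = 180  [footer.top = form.bottom + 10]
4. footer.h = 59  [aside.top = footer.bottom + 9]

footer = (x=80, y=180, w=215, h=59)
violated soft preferences: 19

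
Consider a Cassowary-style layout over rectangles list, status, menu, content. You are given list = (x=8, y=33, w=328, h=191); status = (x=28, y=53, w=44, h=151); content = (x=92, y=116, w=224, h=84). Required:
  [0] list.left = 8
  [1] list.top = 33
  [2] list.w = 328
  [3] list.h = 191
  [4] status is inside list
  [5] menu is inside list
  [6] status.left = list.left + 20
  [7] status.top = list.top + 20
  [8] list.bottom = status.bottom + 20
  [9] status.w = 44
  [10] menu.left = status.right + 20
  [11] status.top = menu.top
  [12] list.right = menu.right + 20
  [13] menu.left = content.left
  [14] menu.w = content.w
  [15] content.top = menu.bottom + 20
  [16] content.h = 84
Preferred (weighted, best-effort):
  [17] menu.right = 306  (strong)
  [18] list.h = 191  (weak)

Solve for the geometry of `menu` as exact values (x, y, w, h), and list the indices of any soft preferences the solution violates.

menu = (x=92, y=53, w=224, h=43)
violated soft preferences: 17

1. menu.x = 92  [menu.left = status.right + 20]
2. menu.y = 53  [status.top = menu.top]
3. menu.w = 224  [list.right = menu.right + 20]
4. menu.h = 43  [content.top = menu.bottom + 20]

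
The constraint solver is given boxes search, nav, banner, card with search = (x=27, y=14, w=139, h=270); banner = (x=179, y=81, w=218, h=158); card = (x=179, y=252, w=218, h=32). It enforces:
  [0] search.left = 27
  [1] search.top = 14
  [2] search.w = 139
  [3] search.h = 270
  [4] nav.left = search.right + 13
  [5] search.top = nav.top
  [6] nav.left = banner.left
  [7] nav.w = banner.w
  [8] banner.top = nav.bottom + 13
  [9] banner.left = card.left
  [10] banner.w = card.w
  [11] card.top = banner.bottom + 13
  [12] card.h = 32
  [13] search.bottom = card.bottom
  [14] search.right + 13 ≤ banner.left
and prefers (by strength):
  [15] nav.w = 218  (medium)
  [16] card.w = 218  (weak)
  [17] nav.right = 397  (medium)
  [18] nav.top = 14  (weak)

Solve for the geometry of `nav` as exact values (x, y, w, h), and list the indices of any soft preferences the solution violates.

nav = (x=179, y=14, w=218, h=54)
violated soft preferences: none

1. nav.x = 179  [nav.left = search.right + 13]
2. nav.y = 14  [search.top = nav.top]
3. nav.w = 218  [nav.w = banner.w]
4. nav.h = 54  [banner.top = nav.bottom + 13]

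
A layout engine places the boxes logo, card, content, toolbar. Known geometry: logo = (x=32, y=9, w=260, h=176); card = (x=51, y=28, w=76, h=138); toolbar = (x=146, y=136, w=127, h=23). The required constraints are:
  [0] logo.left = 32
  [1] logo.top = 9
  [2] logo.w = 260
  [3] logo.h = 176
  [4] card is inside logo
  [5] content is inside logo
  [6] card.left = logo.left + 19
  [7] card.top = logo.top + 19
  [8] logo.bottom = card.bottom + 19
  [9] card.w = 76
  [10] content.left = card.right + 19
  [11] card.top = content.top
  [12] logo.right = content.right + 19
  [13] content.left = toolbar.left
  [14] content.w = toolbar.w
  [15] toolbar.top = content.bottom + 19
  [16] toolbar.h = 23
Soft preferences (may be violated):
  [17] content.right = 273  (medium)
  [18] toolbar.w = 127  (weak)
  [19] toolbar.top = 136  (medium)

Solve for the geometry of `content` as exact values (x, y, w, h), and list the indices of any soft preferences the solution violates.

1. content.x = 146  [content.left = card.right + 19]
2. content.y = 28  [card.top = content.top]
3. content.w = 127  [logo.right = content.right + 19]
4. content.h = 89  [toolbar.top = content.bottom + 19]

content = (x=146, y=28, w=127, h=89)
violated soft preferences: none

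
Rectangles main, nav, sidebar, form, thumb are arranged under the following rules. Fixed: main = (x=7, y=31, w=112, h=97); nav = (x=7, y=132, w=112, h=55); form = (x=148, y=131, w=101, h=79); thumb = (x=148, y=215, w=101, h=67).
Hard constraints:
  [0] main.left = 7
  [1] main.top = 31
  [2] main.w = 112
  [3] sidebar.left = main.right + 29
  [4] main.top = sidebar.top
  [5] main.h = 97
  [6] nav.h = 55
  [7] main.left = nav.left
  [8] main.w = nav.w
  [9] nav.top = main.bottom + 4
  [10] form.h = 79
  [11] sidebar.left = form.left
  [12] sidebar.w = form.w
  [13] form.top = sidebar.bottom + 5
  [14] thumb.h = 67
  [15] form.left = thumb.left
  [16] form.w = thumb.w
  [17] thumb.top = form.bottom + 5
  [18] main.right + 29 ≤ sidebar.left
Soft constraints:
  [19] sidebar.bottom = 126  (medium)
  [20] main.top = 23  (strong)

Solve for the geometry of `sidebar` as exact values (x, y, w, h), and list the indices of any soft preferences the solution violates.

sidebar = (x=148, y=31, w=101, h=95)
violated soft preferences: 20

1. sidebar.x = 148  [sidebar.left = main.right + 29]
2. sidebar.y = 31  [main.top = sidebar.top]
3. sidebar.w = 101  [sidebar.w = form.w]
4. sidebar.h = 95  [form.top = sidebar.bottom + 5]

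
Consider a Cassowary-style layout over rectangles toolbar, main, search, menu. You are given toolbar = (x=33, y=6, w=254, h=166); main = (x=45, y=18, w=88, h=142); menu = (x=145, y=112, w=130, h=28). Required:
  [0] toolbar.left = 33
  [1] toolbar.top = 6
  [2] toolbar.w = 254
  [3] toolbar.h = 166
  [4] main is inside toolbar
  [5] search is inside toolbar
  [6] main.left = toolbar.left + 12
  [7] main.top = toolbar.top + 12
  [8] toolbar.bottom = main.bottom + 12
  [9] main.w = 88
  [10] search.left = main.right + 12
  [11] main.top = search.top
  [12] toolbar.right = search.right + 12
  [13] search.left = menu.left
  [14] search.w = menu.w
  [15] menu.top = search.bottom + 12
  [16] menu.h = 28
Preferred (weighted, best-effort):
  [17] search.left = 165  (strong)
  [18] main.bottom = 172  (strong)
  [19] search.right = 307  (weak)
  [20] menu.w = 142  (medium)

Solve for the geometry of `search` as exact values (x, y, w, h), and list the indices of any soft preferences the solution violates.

1. search.x = 145  [search.left = main.right + 12]
2. search.y = 18  [main.top = search.top]
3. search.w = 130  [toolbar.right = search.right + 12]
4. search.h = 82  [menu.top = search.bottom + 12]

search = (x=145, y=18, w=130, h=82)
violated soft preferences: 17, 18, 19, 20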